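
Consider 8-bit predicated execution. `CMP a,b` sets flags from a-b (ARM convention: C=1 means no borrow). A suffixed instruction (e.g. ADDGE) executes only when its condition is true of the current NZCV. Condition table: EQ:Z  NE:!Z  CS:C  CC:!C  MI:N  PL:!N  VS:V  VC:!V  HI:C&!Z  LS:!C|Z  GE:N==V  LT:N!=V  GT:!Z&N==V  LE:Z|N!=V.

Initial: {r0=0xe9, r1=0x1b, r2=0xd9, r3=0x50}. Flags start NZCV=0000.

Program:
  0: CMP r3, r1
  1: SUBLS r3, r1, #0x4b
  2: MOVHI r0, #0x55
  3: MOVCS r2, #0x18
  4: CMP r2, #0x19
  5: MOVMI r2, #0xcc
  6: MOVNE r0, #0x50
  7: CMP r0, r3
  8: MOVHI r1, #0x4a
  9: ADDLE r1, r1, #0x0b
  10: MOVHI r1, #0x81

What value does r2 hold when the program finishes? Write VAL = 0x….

VAL = 0xcc

0: ✓ CMP  NZCV=0010
1: · SUBLS
2: ✓ MOVHI  r0←0x55
3: ✓ MOVCS  r2←0x18
4: ✓ CMP  NZCV=1000
5: ✓ MOVMI  r2←0xcc
6: ✓ MOVNE  r0←0x50
7: ✓ CMP  NZCV=0110
8: · MOVHI
9: ✓ ADDLE  r1←0x26
10: · MOVHI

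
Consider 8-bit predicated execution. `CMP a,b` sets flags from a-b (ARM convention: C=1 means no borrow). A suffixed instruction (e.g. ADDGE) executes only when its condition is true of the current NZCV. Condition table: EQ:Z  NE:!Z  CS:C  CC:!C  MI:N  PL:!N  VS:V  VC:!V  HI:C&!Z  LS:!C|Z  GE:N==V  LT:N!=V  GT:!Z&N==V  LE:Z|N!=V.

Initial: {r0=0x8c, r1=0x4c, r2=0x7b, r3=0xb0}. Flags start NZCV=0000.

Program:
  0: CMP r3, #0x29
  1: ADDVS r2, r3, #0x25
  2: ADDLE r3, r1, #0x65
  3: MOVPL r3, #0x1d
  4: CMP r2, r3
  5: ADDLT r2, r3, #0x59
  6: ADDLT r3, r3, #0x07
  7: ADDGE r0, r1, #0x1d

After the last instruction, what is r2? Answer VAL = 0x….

VAL = 0x7b

[0] flags=1010 → (cmp)
[1] flags=1010 VS?F → skip
[2] flags=1010 LE?T → r3=0xb1
[3] flags=1010 PL?F → skip
[4] flags=1001 → (cmp)
[5] flags=1001 LT?F → skip
[6] flags=1001 LT?F → skip
[7] flags=1001 GE?T → r0=0x69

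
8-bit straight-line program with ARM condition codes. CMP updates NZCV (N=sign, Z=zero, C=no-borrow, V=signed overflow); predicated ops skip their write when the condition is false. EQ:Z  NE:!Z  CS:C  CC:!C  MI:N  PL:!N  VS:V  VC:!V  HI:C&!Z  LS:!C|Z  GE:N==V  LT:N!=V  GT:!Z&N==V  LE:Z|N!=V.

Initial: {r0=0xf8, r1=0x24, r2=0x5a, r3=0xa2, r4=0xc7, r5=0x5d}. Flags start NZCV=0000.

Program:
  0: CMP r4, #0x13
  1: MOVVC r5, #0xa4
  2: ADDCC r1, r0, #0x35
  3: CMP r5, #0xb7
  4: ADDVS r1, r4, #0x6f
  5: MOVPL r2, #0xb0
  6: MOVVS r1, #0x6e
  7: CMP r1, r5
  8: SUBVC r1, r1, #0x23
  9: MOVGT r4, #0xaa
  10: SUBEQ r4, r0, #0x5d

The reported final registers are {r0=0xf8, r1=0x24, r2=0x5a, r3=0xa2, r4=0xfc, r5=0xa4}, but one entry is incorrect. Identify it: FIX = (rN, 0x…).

[0] flags=1010 → (cmp)
[1] flags=1010 VC?T → r5=0xa4
[2] flags=1010 CC?F → skip
[3] flags=1000 → (cmp)
[4] flags=1000 VS?F → skip
[5] flags=1000 PL?F → skip
[6] flags=1000 VS?F → skip
[7] flags=1001 → (cmp)
[8] flags=1001 VC?F → skip
[9] flags=1001 GT?T → r4=0xaa
[10] flags=1001 EQ?F → skip

FIX = (r4, 0xaa)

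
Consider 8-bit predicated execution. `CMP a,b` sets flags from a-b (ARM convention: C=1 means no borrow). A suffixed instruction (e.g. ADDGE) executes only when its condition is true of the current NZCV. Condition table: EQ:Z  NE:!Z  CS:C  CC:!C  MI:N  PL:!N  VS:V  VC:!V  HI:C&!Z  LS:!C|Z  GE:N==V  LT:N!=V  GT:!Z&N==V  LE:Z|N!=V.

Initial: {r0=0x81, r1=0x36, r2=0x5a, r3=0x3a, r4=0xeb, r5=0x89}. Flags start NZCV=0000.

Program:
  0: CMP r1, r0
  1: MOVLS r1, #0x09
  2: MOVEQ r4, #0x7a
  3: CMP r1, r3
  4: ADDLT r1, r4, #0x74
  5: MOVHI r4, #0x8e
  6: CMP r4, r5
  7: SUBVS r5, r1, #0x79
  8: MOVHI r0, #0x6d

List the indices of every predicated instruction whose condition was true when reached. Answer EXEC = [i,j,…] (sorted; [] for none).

[0] flags=1001 → (cmp)
[1] flags=1001 LS?T → r1=0x09
[2] flags=1001 EQ?F → skip
[3] flags=1000 → (cmp)
[4] flags=1000 LT?T → r1=0x5f
[5] flags=1000 HI?F → skip
[6] flags=0010 → (cmp)
[7] flags=0010 VS?F → skip
[8] flags=0010 HI?T → r0=0x6d

EXEC = [1,4,8]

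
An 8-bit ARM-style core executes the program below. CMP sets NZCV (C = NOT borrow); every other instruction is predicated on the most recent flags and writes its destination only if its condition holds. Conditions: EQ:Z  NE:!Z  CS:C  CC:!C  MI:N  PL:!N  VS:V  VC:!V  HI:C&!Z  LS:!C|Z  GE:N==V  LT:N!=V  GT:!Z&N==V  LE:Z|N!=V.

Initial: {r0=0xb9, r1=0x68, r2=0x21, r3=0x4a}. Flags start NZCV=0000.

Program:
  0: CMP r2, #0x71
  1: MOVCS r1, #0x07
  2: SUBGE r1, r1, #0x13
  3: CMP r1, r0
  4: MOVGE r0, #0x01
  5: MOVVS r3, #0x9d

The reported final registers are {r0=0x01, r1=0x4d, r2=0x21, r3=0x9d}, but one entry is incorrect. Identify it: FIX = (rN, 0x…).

[0] flags=1000 → (cmp)
[1] flags=1000 CS?F → skip
[2] flags=1000 GE?F → skip
[3] flags=1001 → (cmp)
[4] flags=1001 GE?T → r0=0x01
[5] flags=1001 VS?T → r3=0x9d

FIX = (r1, 0x68)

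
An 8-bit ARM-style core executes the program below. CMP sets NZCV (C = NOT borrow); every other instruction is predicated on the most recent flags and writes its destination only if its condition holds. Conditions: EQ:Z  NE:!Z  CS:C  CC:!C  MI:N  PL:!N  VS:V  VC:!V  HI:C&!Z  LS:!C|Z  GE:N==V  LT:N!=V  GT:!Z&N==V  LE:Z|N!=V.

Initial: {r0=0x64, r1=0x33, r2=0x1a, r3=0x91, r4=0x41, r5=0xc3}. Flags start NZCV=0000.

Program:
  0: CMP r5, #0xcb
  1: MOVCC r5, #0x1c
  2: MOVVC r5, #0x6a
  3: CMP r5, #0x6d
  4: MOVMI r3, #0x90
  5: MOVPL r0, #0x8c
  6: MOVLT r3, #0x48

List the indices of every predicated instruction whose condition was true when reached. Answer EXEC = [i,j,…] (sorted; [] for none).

EXEC = [1,2,4,6]

0: ✓ CMP  NZCV=1000
1: ✓ MOVCC  r5←0x1c
2: ✓ MOVVC  r5←0x6a
3: ✓ CMP  NZCV=1000
4: ✓ MOVMI  r3←0x90
5: · MOVPL
6: ✓ MOVLT  r3←0x48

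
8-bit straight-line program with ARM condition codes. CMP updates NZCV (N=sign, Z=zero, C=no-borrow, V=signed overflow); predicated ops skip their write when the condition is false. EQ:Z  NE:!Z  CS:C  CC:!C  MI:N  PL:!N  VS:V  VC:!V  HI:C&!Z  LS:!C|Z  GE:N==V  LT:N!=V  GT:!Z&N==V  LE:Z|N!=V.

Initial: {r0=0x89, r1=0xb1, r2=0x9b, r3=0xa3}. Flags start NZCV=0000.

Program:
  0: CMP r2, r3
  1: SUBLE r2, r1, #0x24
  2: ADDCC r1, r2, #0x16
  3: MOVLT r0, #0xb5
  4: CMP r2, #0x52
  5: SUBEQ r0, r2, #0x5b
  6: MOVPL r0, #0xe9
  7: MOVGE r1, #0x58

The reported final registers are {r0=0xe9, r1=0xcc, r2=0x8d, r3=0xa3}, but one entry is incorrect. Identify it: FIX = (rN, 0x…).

FIX = (r1, 0xa3)

[0] flags=1000 → (cmp)
[1] flags=1000 LE?T → r2=0x8d
[2] flags=1000 CC?T → r1=0xa3
[3] flags=1000 LT?T → r0=0xb5
[4] flags=0011 → (cmp)
[5] flags=0011 EQ?F → skip
[6] flags=0011 PL?T → r0=0xe9
[7] flags=0011 GE?F → skip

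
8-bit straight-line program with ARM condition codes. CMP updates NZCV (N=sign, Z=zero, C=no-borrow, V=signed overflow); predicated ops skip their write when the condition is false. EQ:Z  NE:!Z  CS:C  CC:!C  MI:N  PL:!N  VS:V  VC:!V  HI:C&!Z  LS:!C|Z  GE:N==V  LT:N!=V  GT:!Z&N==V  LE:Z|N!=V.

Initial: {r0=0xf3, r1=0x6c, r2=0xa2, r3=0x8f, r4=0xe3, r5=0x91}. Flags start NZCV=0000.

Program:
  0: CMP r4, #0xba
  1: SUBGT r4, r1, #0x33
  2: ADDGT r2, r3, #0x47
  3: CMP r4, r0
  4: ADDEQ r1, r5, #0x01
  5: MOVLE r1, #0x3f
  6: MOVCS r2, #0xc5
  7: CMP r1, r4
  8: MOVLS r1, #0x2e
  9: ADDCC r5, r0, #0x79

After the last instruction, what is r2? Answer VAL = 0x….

[0] flags=0010 → (cmp)
[1] flags=0010 GT?T → r4=0x39
[2] flags=0010 GT?T → r2=0xd6
[3] flags=0000 → (cmp)
[4] flags=0000 EQ?F → skip
[5] flags=0000 LE?F → skip
[6] flags=0000 CS?F → skip
[7] flags=0010 → (cmp)
[8] flags=0010 LS?F → skip
[9] flags=0010 CC?F → skip

VAL = 0xd6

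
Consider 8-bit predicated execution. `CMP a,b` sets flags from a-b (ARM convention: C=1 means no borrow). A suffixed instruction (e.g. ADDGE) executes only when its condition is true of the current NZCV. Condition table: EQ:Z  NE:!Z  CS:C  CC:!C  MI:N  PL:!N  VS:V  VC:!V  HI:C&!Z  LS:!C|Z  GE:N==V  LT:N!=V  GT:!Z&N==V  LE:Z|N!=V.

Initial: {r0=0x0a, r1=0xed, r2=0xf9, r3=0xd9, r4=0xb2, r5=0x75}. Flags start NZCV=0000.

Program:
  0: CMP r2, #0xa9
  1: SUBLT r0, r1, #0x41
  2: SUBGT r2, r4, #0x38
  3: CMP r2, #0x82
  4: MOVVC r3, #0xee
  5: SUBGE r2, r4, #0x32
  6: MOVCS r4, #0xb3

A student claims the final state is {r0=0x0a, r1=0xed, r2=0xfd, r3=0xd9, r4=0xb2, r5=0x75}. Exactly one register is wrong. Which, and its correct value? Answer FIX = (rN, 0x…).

FIX = (r2, 0x80)

0: ✓ CMP  NZCV=0010
1: · SUBLT
2: ✓ SUBGT  r2←0x7a
3: ✓ CMP  NZCV=1001
4: · MOVVC
5: ✓ SUBGE  r2←0x80
6: · MOVCS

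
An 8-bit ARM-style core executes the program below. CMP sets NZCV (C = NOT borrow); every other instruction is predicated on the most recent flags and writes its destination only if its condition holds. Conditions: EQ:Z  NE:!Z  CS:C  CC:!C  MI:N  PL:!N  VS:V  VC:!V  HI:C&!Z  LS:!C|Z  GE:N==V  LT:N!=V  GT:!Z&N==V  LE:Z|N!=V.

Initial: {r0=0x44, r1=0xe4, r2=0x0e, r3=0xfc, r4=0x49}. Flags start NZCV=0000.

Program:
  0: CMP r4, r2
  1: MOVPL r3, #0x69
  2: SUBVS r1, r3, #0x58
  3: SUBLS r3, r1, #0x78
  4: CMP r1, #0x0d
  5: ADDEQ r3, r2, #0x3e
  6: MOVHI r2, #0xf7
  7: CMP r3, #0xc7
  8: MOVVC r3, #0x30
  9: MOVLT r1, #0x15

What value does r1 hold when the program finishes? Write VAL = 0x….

VAL = 0xe4

[0] flags=0010 → (cmp)
[1] flags=0010 PL?T → r3=0x69
[2] flags=0010 VS?F → skip
[3] flags=0010 LS?F → skip
[4] flags=1010 → (cmp)
[5] flags=1010 EQ?F → skip
[6] flags=1010 HI?T → r2=0xf7
[7] flags=1001 → (cmp)
[8] flags=1001 VC?F → skip
[9] flags=1001 LT?F → skip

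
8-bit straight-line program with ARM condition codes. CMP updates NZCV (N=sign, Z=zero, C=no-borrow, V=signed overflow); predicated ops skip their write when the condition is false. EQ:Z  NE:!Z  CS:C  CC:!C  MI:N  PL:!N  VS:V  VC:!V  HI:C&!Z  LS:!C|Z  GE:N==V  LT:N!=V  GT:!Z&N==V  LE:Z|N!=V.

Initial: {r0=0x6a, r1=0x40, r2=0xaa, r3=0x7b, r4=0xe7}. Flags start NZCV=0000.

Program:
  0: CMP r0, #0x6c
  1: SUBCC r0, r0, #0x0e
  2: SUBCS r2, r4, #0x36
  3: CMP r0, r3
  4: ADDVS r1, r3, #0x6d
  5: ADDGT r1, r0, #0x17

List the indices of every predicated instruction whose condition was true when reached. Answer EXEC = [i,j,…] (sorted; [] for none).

[0] flags=1000 → (cmp)
[1] flags=1000 CC?T → r0=0x5c
[2] flags=1000 CS?F → skip
[3] flags=1000 → (cmp)
[4] flags=1000 VS?F → skip
[5] flags=1000 GT?F → skip

EXEC = [1]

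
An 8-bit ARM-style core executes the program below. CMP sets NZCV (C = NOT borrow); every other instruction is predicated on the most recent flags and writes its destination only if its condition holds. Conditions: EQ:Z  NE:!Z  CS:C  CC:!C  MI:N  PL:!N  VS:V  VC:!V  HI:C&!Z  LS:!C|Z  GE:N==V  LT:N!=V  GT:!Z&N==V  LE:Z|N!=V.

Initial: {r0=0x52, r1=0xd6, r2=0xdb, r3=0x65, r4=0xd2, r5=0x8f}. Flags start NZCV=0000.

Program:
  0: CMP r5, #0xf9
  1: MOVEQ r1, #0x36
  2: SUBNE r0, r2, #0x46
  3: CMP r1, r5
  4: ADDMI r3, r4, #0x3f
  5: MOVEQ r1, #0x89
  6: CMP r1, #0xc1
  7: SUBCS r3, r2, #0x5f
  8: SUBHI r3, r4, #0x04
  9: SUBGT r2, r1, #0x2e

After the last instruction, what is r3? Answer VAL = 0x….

VAL = 0xce

[0] flags=1000 → (cmp)
[1] flags=1000 EQ?F → skip
[2] flags=1000 NE?T → r0=0x95
[3] flags=0010 → (cmp)
[4] flags=0010 MI?F → skip
[5] flags=0010 EQ?F → skip
[6] flags=0010 → (cmp)
[7] flags=0010 CS?T → r3=0x7c
[8] flags=0010 HI?T → r3=0xce
[9] flags=0010 GT?T → r2=0xa8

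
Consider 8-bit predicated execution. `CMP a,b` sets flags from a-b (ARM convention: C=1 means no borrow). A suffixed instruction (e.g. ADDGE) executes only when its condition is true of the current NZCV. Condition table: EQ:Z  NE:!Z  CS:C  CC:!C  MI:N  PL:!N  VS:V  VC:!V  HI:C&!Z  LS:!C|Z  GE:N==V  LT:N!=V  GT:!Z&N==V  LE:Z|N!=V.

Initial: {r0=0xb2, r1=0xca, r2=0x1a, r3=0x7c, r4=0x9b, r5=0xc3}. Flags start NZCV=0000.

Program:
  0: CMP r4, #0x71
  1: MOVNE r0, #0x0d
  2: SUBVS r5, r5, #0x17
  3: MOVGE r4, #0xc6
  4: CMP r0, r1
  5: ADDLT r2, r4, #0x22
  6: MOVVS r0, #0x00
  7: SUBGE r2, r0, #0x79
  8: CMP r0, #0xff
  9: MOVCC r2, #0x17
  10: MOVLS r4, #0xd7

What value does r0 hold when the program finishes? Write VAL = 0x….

VAL = 0x0d

0: ✓ CMP  NZCV=0011
1: ✓ MOVNE  r0←0x0d
2: ✓ SUBVS  r5←0xac
3: · MOVGE
4: ✓ CMP  NZCV=0000
5: · ADDLT
6: · MOVVS
7: ✓ SUBGE  r2←0x94
8: ✓ CMP  NZCV=0000
9: ✓ MOVCC  r2←0x17
10: ✓ MOVLS  r4←0xd7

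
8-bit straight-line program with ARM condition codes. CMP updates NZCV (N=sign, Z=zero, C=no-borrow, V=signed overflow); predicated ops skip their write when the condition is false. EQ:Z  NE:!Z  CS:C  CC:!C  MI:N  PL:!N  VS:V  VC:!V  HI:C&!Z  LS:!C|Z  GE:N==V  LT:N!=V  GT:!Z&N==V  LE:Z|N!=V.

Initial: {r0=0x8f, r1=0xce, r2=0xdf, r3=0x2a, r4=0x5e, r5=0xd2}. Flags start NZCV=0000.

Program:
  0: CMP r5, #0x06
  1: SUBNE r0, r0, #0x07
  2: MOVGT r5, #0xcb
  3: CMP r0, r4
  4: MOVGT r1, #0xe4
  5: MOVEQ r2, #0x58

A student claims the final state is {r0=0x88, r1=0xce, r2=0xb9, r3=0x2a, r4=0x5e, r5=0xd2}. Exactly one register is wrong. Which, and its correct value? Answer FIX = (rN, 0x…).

FIX = (r2, 0xdf)

0: ✓ CMP  NZCV=1010
1: ✓ SUBNE  r0←0x88
2: · MOVGT
3: ✓ CMP  NZCV=0011
4: · MOVGT
5: · MOVEQ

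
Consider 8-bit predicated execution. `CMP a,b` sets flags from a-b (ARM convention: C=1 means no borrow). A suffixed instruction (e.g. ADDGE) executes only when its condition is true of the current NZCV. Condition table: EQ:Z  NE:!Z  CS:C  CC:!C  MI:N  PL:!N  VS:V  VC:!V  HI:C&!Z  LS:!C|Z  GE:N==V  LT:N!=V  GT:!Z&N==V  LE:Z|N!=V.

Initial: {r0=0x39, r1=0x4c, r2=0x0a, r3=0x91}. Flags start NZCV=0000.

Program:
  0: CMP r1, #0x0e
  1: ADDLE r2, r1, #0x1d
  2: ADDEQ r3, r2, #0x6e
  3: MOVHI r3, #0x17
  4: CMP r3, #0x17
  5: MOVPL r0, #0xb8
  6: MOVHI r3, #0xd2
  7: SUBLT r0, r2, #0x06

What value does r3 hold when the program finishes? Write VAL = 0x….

[0] flags=0010 → (cmp)
[1] flags=0010 LE?F → skip
[2] flags=0010 EQ?F → skip
[3] flags=0010 HI?T → r3=0x17
[4] flags=0110 → (cmp)
[5] flags=0110 PL?T → r0=0xb8
[6] flags=0110 HI?F → skip
[7] flags=0110 LT?F → skip

VAL = 0x17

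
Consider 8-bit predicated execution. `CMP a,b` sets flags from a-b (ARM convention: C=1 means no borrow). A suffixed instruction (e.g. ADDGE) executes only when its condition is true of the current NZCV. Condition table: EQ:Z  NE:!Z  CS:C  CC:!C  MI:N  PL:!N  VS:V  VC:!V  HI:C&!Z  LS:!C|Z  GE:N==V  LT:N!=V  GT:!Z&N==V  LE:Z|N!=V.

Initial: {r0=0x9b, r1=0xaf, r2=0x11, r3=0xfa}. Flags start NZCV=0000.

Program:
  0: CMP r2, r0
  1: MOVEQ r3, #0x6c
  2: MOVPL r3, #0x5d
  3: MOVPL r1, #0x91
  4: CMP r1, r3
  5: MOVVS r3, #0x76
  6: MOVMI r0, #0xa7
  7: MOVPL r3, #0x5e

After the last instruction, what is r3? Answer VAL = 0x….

VAL = 0x5e

[0] flags=0000 → (cmp)
[1] flags=0000 EQ?F → skip
[2] flags=0000 PL?T → r3=0x5d
[3] flags=0000 PL?T → r1=0x91
[4] flags=0011 → (cmp)
[5] flags=0011 VS?T → r3=0x76
[6] flags=0011 MI?F → skip
[7] flags=0011 PL?T → r3=0x5e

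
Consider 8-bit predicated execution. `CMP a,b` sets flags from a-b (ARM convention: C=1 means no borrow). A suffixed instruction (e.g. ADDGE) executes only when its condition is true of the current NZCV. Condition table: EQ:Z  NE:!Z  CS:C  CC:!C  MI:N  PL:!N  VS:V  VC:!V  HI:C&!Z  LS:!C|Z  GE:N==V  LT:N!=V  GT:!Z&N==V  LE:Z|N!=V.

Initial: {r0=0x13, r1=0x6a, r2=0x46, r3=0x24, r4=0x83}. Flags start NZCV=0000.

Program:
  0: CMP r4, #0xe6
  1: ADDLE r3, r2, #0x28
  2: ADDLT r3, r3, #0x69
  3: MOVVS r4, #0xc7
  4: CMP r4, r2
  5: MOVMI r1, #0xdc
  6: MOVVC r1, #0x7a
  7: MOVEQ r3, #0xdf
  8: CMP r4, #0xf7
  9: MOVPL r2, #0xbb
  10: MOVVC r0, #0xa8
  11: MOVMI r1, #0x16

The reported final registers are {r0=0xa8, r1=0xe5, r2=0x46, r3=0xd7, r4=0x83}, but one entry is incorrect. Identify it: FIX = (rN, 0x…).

FIX = (r1, 0x16)

0: ✓ CMP  NZCV=1000
1: ✓ ADDLE  r3←0x6e
2: ✓ ADDLT  r3←0xd7
3: · MOVVS
4: ✓ CMP  NZCV=0011
5: · MOVMI
6: · MOVVC
7: · MOVEQ
8: ✓ CMP  NZCV=1000
9: · MOVPL
10: ✓ MOVVC  r0←0xa8
11: ✓ MOVMI  r1←0x16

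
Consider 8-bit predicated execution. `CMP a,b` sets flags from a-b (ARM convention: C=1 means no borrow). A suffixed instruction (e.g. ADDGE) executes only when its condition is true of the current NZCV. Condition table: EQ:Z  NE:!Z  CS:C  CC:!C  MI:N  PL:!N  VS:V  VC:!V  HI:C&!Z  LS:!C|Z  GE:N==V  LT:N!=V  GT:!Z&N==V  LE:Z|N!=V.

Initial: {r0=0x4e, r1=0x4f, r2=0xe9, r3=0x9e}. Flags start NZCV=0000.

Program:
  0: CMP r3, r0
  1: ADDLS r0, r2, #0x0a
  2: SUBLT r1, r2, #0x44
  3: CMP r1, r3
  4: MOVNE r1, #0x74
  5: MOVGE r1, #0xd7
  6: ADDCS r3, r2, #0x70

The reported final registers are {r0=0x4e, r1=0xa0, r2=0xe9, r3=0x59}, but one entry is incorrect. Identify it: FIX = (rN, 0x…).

0: ✓ CMP  NZCV=0011
1: · ADDLS
2: ✓ SUBLT  r1←0xa5
3: ✓ CMP  NZCV=0010
4: ✓ MOVNE  r1←0x74
5: ✓ MOVGE  r1←0xd7
6: ✓ ADDCS  r3←0x59

FIX = (r1, 0xd7)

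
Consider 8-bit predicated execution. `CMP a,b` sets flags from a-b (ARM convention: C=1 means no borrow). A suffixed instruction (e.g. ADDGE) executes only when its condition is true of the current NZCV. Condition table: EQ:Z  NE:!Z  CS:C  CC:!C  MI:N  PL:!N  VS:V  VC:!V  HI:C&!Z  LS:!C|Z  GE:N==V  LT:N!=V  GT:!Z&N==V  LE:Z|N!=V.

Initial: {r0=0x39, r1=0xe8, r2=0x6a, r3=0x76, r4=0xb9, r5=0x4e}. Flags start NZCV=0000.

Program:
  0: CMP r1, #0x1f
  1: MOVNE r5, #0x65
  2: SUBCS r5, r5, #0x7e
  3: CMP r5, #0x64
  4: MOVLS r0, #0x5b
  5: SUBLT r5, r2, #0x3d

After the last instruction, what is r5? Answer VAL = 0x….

0: ✓ CMP  NZCV=1010
1: ✓ MOVNE  r5←0x65
2: ✓ SUBCS  r5←0xe7
3: ✓ CMP  NZCV=1010
4: · MOVLS
5: ✓ SUBLT  r5←0x2d

VAL = 0x2d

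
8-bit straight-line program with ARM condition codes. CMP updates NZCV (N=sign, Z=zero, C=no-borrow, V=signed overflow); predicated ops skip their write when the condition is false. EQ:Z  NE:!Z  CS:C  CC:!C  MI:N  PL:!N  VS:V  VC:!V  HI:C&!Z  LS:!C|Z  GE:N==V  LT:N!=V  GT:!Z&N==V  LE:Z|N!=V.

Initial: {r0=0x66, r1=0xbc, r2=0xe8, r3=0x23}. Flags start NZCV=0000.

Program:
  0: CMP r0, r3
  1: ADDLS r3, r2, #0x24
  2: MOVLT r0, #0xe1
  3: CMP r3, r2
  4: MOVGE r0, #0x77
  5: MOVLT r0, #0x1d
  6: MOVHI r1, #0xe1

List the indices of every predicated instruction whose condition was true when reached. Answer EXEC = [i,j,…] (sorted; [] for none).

0: ✓ CMP  NZCV=0010
1: · ADDLS
2: · MOVLT
3: ✓ CMP  NZCV=0000
4: ✓ MOVGE  r0←0x77
5: · MOVLT
6: · MOVHI

EXEC = [4]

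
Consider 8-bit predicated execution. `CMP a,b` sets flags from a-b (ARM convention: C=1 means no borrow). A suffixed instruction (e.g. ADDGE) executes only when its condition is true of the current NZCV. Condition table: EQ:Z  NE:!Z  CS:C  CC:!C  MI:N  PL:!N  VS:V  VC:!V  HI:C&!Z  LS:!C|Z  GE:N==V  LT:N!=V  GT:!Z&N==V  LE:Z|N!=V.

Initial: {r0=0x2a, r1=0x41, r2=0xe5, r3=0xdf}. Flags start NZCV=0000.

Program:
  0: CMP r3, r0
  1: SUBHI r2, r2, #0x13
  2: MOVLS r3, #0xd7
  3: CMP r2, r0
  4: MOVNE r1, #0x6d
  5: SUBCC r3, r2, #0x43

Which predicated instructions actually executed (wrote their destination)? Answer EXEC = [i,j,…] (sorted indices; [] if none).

EXEC = [1,4]

[0] flags=1010 → (cmp)
[1] flags=1010 HI?T → r2=0xd2
[2] flags=1010 LS?F → skip
[3] flags=1010 → (cmp)
[4] flags=1010 NE?T → r1=0x6d
[5] flags=1010 CC?F → skip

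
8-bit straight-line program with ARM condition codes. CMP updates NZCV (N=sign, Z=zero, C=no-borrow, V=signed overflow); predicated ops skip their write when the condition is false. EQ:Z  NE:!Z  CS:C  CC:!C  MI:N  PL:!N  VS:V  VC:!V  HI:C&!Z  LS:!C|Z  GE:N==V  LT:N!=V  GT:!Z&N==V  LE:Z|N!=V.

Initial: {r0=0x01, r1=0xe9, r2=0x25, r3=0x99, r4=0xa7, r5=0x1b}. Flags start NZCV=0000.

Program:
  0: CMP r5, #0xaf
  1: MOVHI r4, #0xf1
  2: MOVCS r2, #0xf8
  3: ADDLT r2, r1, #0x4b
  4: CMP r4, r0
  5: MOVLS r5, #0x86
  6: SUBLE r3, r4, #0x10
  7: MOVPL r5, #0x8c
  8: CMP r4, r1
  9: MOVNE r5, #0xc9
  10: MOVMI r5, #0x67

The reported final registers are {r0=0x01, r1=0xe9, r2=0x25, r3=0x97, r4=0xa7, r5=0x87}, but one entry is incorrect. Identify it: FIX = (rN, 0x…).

0: ✓ CMP  NZCV=0000
1: · MOVHI
2: · MOVCS
3: · ADDLT
4: ✓ CMP  NZCV=1010
5: · MOVLS
6: ✓ SUBLE  r3←0x97
7: · MOVPL
8: ✓ CMP  NZCV=1000
9: ✓ MOVNE  r5←0xc9
10: ✓ MOVMI  r5←0x67

FIX = (r5, 0x67)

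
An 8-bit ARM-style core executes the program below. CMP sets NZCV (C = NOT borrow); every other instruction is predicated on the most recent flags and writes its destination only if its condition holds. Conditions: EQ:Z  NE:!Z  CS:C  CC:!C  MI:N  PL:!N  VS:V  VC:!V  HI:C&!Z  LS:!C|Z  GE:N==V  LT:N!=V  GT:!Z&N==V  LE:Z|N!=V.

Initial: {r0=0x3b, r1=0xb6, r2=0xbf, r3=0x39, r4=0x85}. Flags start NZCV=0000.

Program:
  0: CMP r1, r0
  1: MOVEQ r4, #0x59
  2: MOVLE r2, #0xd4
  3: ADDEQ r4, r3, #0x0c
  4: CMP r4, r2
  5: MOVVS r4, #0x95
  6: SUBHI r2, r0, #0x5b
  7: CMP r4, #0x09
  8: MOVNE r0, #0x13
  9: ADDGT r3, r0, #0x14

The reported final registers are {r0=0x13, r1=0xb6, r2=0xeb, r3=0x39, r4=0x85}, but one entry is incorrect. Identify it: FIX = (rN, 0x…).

FIX = (r2, 0xd4)

0: ✓ CMP  NZCV=0011
1: · MOVEQ
2: ✓ MOVLE  r2←0xd4
3: · ADDEQ
4: ✓ CMP  NZCV=1000
5: · MOVVS
6: · SUBHI
7: ✓ CMP  NZCV=0011
8: ✓ MOVNE  r0←0x13
9: · ADDGT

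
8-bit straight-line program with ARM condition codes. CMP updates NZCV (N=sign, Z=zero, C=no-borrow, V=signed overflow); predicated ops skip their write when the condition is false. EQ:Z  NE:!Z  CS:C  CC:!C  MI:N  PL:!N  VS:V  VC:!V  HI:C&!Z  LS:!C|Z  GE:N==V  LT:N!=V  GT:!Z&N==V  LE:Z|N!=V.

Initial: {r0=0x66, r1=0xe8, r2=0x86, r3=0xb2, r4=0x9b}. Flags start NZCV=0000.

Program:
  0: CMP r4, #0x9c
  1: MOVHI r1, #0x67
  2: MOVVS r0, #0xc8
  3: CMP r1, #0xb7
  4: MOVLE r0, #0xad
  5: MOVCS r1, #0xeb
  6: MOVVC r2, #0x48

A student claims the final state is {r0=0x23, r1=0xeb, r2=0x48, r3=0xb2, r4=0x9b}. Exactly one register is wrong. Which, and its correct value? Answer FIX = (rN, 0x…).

0: ✓ CMP  NZCV=1000
1: · MOVHI
2: · MOVVS
3: ✓ CMP  NZCV=0010
4: · MOVLE
5: ✓ MOVCS  r1←0xeb
6: ✓ MOVVC  r2←0x48

FIX = (r0, 0x66)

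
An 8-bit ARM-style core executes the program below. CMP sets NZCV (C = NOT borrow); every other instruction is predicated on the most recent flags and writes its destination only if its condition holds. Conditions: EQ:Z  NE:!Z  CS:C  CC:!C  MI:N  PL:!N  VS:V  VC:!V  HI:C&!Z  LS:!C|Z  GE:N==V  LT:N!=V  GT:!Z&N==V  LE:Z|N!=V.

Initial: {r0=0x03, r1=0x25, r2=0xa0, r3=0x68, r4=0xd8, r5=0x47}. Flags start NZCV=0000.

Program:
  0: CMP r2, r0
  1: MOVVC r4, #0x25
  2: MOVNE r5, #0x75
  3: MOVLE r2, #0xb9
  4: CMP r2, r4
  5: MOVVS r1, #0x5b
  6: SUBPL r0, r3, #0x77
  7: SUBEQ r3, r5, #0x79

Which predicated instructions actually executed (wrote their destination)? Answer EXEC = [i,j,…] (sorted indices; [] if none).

[0] flags=1010 → (cmp)
[1] flags=1010 VC?T → r4=0x25
[2] flags=1010 NE?T → r5=0x75
[3] flags=1010 LE?T → r2=0xb9
[4] flags=1010 → (cmp)
[5] flags=1010 VS?F → skip
[6] flags=1010 PL?F → skip
[7] flags=1010 EQ?F → skip

EXEC = [1,2,3]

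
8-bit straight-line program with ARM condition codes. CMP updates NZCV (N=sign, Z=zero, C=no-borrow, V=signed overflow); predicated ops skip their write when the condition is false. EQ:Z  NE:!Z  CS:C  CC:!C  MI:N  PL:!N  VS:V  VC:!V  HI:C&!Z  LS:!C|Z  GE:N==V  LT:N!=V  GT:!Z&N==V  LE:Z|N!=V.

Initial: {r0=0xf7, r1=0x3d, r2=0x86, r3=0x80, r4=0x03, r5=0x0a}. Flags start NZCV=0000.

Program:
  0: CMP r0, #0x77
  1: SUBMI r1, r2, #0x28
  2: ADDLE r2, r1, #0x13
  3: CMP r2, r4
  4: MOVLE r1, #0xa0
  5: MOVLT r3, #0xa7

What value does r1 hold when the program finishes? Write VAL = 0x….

0: ✓ CMP  NZCV=1010
1: ✓ SUBMI  r1←0x5e
2: ✓ ADDLE  r2←0x71
3: ✓ CMP  NZCV=0010
4: · MOVLE
5: · MOVLT

VAL = 0x5e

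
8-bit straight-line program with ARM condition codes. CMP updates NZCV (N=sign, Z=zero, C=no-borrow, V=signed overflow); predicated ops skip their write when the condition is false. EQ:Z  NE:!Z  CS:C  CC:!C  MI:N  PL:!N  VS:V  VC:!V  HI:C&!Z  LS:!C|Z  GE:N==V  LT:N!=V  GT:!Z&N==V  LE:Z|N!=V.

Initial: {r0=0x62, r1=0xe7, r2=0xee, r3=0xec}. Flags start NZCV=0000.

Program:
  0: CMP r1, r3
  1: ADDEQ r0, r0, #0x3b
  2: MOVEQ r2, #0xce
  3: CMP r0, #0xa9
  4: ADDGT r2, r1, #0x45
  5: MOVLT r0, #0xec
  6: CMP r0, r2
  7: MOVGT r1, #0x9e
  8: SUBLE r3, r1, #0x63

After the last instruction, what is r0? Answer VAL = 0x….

[0] flags=1000 → (cmp)
[1] flags=1000 EQ?F → skip
[2] flags=1000 EQ?F → skip
[3] flags=1001 → (cmp)
[4] flags=1001 GT?T → r2=0x2c
[5] flags=1001 LT?F → skip
[6] flags=0010 → (cmp)
[7] flags=0010 GT?T → r1=0x9e
[8] flags=0010 LE?F → skip

VAL = 0x62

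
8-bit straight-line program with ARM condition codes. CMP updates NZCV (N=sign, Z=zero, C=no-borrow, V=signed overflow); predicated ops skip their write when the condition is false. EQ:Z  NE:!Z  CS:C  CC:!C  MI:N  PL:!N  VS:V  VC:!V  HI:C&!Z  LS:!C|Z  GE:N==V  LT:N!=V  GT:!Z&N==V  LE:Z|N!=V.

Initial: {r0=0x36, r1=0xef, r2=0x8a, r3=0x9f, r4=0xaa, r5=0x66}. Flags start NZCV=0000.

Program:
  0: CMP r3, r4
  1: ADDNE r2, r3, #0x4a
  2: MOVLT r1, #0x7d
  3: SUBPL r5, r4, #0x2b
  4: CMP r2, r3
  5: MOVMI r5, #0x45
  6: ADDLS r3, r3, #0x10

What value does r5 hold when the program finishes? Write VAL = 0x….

0: ✓ CMP  NZCV=1000
1: ✓ ADDNE  r2←0xe9
2: ✓ MOVLT  r1←0x7d
3: · SUBPL
4: ✓ CMP  NZCV=0010
5: · MOVMI
6: · ADDLS

VAL = 0x66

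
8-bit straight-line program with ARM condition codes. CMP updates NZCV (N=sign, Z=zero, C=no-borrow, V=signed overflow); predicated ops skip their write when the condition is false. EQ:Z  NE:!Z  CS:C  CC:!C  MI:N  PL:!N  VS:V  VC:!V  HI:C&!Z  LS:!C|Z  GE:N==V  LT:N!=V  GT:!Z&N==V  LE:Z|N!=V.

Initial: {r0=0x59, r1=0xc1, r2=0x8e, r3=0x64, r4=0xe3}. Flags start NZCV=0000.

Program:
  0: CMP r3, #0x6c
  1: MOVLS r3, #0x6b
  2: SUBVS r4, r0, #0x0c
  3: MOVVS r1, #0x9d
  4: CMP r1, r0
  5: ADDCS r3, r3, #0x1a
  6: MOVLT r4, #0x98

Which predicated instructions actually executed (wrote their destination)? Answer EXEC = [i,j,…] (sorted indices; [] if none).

EXEC = [1,5,6]

0: ✓ CMP  NZCV=1000
1: ✓ MOVLS  r3←0x6b
2: · SUBVS
3: · MOVVS
4: ✓ CMP  NZCV=0011
5: ✓ ADDCS  r3←0x85
6: ✓ MOVLT  r4←0x98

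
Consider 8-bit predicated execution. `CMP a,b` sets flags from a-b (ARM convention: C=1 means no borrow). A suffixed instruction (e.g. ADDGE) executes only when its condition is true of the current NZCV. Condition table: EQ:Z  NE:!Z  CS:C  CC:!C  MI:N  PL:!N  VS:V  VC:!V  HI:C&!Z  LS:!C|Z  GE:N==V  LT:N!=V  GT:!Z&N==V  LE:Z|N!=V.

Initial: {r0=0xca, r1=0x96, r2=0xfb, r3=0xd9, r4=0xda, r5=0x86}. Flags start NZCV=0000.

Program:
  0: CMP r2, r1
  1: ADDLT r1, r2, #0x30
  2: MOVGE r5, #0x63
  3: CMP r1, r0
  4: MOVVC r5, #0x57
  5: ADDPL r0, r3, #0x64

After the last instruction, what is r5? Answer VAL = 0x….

[0] flags=0010 → (cmp)
[1] flags=0010 LT?F → skip
[2] flags=0010 GE?T → r5=0x63
[3] flags=1000 → (cmp)
[4] flags=1000 VC?T → r5=0x57
[5] flags=1000 PL?F → skip

VAL = 0x57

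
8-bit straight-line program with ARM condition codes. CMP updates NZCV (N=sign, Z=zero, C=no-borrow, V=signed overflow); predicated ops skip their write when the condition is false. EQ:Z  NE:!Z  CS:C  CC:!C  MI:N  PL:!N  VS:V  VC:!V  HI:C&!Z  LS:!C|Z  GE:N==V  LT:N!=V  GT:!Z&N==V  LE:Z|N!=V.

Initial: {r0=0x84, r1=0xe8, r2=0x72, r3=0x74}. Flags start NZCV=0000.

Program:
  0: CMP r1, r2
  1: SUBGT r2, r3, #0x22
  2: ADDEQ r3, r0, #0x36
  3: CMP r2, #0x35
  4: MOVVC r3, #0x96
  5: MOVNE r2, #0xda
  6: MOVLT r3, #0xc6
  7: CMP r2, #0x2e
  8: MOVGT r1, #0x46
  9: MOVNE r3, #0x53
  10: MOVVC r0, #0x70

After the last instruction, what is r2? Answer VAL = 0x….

VAL = 0xda

0: ✓ CMP  NZCV=0011
1: · SUBGT
2: · ADDEQ
3: ✓ CMP  NZCV=0010
4: ✓ MOVVC  r3←0x96
5: ✓ MOVNE  r2←0xda
6: · MOVLT
7: ✓ CMP  NZCV=1010
8: · MOVGT
9: ✓ MOVNE  r3←0x53
10: ✓ MOVVC  r0←0x70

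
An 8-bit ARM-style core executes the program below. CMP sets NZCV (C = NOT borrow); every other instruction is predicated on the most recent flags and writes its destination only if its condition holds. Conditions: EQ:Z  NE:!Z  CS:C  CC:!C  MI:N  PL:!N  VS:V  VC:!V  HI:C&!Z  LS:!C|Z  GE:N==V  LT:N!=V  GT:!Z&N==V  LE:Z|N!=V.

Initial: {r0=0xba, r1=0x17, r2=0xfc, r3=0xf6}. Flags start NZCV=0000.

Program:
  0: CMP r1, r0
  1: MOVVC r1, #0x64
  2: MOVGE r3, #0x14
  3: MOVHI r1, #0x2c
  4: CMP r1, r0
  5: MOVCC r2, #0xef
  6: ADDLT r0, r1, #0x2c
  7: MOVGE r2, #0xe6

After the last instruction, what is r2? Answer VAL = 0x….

VAL = 0xe6

[0] flags=0000 → (cmp)
[1] flags=0000 VC?T → r1=0x64
[2] flags=0000 GE?T → r3=0x14
[3] flags=0000 HI?F → skip
[4] flags=1001 → (cmp)
[5] flags=1001 CC?T → r2=0xef
[6] flags=1001 LT?F → skip
[7] flags=1001 GE?T → r2=0xe6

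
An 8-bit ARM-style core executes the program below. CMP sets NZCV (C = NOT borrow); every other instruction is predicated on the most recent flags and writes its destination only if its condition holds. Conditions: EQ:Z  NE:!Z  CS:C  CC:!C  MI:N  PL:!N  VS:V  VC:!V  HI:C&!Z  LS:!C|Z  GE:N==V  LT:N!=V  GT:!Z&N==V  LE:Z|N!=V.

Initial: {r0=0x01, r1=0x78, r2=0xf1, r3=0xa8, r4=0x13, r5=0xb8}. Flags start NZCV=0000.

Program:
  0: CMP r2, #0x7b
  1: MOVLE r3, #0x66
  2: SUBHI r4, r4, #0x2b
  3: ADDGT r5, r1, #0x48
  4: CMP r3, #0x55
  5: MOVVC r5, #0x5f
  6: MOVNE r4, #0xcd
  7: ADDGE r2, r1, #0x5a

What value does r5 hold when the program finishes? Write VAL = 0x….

VAL = 0x5f

0: ✓ CMP  NZCV=0011
1: ✓ MOVLE  r3←0x66
2: ✓ SUBHI  r4←0xe8
3: · ADDGT
4: ✓ CMP  NZCV=0010
5: ✓ MOVVC  r5←0x5f
6: ✓ MOVNE  r4←0xcd
7: ✓ ADDGE  r2←0xd2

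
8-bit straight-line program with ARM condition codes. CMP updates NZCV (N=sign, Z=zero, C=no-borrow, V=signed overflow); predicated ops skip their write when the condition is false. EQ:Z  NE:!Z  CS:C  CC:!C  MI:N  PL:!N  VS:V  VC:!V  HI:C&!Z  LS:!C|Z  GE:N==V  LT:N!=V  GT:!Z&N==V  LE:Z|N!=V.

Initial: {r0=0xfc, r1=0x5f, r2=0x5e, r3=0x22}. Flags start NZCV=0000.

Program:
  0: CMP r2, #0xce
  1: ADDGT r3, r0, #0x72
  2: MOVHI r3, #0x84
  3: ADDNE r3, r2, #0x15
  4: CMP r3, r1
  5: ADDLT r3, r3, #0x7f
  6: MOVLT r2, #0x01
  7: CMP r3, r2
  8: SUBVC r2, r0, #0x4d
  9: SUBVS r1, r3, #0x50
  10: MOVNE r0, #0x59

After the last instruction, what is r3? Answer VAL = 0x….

[0] flags=1001 → (cmp)
[1] flags=1001 GT?T → r3=0x6e
[2] flags=1001 HI?F → skip
[3] flags=1001 NE?T → r3=0x73
[4] flags=0010 → (cmp)
[5] flags=0010 LT?F → skip
[6] flags=0010 LT?F → skip
[7] flags=0010 → (cmp)
[8] flags=0010 VC?T → r2=0xaf
[9] flags=0010 VS?F → skip
[10] flags=0010 NE?T → r0=0x59

VAL = 0x73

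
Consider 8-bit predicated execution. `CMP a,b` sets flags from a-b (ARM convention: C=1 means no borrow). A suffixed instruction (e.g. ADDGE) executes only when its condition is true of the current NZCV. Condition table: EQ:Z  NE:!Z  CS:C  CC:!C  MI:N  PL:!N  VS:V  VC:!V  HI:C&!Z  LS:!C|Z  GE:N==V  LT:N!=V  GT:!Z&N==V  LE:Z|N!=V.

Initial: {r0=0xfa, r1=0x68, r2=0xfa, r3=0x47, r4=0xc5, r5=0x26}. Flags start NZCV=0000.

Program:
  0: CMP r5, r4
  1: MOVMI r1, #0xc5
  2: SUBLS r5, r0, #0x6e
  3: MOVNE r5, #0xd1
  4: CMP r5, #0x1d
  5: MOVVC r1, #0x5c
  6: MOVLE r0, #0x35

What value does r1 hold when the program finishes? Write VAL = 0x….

VAL = 0x5c

0: ✓ CMP  NZCV=0000
1: · MOVMI
2: ✓ SUBLS  r5←0x8c
3: ✓ MOVNE  r5←0xd1
4: ✓ CMP  NZCV=1010
5: ✓ MOVVC  r1←0x5c
6: ✓ MOVLE  r0←0x35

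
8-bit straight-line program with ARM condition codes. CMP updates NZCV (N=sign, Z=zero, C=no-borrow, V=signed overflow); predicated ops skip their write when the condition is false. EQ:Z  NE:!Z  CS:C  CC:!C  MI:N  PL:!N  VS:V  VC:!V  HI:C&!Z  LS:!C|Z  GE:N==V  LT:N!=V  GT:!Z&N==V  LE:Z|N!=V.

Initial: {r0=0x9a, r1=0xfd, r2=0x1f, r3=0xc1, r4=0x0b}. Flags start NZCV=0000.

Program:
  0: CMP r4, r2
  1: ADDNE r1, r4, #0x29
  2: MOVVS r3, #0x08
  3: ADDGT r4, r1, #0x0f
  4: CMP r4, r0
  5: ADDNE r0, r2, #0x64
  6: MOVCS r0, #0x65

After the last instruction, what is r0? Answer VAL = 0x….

[0] flags=1000 → (cmp)
[1] flags=1000 NE?T → r1=0x34
[2] flags=1000 VS?F → skip
[3] flags=1000 GT?F → skip
[4] flags=0000 → (cmp)
[5] flags=0000 NE?T → r0=0x83
[6] flags=0000 CS?F → skip

VAL = 0x83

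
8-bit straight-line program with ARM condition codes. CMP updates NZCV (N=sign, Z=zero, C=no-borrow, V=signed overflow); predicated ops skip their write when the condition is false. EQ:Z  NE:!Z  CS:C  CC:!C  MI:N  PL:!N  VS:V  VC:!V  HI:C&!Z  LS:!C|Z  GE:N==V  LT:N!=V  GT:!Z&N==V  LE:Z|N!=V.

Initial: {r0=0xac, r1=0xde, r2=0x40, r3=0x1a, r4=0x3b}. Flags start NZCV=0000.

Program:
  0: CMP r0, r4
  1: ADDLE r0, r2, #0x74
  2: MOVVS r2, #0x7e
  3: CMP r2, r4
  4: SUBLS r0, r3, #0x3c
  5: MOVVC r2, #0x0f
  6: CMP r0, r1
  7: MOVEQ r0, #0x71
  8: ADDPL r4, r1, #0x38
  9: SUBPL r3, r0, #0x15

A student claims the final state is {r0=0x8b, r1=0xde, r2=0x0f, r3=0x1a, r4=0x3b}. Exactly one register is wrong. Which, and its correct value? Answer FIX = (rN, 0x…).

FIX = (r0, 0xb4)

[0] flags=0011 → (cmp)
[1] flags=0011 LE?T → r0=0xb4
[2] flags=0011 VS?T → r2=0x7e
[3] flags=0010 → (cmp)
[4] flags=0010 LS?F → skip
[5] flags=0010 VC?T → r2=0x0f
[6] flags=1000 → (cmp)
[7] flags=1000 EQ?F → skip
[8] flags=1000 PL?F → skip
[9] flags=1000 PL?F → skip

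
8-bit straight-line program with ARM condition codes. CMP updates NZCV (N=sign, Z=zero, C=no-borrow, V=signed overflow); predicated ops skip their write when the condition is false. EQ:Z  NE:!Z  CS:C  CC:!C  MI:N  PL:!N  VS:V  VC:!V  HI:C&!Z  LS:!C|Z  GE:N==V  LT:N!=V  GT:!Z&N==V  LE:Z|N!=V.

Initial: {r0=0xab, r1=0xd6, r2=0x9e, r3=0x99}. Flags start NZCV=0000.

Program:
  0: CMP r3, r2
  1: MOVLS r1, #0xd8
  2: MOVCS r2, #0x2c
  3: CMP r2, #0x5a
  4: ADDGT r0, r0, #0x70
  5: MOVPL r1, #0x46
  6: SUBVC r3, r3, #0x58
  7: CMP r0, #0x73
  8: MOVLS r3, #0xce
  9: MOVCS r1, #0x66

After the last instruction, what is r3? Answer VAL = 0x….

VAL = 0x99

0: ✓ CMP  NZCV=1000
1: ✓ MOVLS  r1←0xd8
2: · MOVCS
3: ✓ CMP  NZCV=0011
4: · ADDGT
5: ✓ MOVPL  r1←0x46
6: · SUBVC
7: ✓ CMP  NZCV=0011
8: · MOVLS
9: ✓ MOVCS  r1←0x66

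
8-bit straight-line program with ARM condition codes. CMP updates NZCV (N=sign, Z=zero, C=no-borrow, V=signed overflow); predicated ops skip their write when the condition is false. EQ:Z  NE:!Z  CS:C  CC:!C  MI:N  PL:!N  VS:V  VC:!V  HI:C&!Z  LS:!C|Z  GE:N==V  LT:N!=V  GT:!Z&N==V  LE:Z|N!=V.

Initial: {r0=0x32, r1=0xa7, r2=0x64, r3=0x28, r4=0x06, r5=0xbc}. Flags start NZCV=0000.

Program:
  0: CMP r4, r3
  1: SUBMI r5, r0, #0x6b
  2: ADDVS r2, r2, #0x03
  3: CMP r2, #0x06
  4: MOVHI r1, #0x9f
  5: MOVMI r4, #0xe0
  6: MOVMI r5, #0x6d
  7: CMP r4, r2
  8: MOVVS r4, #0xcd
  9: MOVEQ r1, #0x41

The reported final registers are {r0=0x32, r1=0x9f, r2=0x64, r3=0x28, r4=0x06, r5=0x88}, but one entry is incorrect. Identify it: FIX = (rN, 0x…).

0: ✓ CMP  NZCV=1000
1: ✓ SUBMI  r5←0xc7
2: · ADDVS
3: ✓ CMP  NZCV=0010
4: ✓ MOVHI  r1←0x9f
5: · MOVMI
6: · MOVMI
7: ✓ CMP  NZCV=1000
8: · MOVVS
9: · MOVEQ

FIX = (r5, 0xc7)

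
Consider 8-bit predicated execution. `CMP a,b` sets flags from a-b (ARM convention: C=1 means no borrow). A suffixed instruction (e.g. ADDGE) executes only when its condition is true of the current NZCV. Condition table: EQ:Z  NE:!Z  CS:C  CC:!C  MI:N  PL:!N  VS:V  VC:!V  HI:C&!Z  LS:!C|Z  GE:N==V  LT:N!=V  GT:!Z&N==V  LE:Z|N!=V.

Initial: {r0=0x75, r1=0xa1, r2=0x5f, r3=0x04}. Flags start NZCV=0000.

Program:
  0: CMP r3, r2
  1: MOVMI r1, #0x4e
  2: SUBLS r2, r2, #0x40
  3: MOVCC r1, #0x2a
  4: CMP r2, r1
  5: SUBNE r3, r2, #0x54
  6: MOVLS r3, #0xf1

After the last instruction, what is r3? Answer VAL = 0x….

VAL = 0xf1

[0] flags=1000 → (cmp)
[1] flags=1000 MI?T → r1=0x4e
[2] flags=1000 LS?T → r2=0x1f
[3] flags=1000 CC?T → r1=0x2a
[4] flags=1000 → (cmp)
[5] flags=1000 NE?T → r3=0xcb
[6] flags=1000 LS?T → r3=0xf1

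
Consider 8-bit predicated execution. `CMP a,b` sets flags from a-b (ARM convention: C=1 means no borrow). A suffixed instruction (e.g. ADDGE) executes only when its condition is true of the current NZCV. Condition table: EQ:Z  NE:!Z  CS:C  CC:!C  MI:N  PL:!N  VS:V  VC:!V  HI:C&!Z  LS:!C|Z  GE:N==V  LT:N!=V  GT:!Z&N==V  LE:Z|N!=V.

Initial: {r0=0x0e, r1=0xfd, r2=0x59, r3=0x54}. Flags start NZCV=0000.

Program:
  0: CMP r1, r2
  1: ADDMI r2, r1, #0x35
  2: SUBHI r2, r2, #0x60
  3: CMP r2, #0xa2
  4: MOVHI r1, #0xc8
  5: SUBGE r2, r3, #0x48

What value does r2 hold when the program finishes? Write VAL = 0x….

[0] flags=1010 → (cmp)
[1] flags=1010 MI?T → r2=0x32
[2] flags=1010 HI?T → r2=0xd2
[3] flags=0010 → (cmp)
[4] flags=0010 HI?T → r1=0xc8
[5] flags=0010 GE?T → r2=0x0c

VAL = 0x0c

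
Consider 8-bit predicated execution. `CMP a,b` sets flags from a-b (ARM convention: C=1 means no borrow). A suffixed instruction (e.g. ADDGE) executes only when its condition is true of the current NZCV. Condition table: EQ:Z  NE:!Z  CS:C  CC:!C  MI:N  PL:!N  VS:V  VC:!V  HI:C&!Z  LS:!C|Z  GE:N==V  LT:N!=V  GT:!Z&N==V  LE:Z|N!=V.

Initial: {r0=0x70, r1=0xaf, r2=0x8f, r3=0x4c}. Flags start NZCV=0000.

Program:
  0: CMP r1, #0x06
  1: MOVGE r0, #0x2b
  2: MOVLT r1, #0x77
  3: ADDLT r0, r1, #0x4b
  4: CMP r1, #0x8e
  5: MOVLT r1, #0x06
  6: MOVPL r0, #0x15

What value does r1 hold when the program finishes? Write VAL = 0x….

0: ✓ CMP  NZCV=1010
1: · MOVGE
2: ✓ MOVLT  r1←0x77
3: ✓ ADDLT  r0←0xc2
4: ✓ CMP  NZCV=1001
5: · MOVLT
6: · MOVPL

VAL = 0x77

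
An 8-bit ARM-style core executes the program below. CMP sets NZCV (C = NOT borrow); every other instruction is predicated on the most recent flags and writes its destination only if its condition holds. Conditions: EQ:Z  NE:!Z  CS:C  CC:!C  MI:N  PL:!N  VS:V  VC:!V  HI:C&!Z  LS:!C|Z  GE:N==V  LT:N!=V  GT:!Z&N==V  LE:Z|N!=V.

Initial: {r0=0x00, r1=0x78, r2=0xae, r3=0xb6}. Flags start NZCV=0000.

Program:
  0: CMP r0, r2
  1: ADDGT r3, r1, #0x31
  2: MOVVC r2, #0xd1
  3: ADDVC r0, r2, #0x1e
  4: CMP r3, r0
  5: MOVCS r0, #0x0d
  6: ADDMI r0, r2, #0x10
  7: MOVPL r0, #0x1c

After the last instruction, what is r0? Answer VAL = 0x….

0: ✓ CMP  NZCV=0000
1: ✓ ADDGT  r3←0xa9
2: ✓ MOVVC  r2←0xd1
3: ✓ ADDVC  r0←0xef
4: ✓ CMP  NZCV=1000
5: · MOVCS
6: ✓ ADDMI  r0←0xe1
7: · MOVPL

VAL = 0xe1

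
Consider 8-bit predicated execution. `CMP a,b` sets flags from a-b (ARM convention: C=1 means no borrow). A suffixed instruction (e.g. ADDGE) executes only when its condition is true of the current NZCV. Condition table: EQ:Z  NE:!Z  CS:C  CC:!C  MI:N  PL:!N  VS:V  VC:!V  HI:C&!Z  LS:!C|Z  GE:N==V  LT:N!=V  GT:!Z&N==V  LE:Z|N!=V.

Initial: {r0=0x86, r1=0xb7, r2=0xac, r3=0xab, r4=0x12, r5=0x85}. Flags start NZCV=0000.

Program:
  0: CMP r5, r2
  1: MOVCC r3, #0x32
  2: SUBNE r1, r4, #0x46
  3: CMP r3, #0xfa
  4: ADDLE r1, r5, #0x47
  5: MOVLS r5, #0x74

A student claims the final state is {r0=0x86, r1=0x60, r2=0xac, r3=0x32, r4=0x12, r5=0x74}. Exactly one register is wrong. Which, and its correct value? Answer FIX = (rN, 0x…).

0: ✓ CMP  NZCV=1000
1: ✓ MOVCC  r3←0x32
2: ✓ SUBNE  r1←0xcc
3: ✓ CMP  NZCV=0000
4: · ADDLE
5: ✓ MOVLS  r5←0x74

FIX = (r1, 0xcc)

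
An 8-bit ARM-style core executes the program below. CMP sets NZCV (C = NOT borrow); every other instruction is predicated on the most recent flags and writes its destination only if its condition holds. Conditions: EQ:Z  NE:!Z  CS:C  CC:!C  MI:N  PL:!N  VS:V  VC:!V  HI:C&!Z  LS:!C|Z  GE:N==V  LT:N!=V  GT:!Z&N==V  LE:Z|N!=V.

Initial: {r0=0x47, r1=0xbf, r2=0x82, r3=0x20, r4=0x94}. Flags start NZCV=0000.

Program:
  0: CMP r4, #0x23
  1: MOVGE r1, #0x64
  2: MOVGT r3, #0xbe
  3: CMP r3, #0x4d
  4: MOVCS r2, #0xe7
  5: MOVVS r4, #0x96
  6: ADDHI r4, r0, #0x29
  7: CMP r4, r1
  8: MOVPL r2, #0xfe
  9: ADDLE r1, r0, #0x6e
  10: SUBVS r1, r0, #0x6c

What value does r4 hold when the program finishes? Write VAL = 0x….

0: ✓ CMP  NZCV=0011
1: · MOVGE
2: · MOVGT
3: ✓ CMP  NZCV=1000
4: · MOVCS
5: · MOVVS
6: · ADDHI
7: ✓ CMP  NZCV=1000
8: · MOVPL
9: ✓ ADDLE  r1←0xb5
10: · SUBVS

VAL = 0x94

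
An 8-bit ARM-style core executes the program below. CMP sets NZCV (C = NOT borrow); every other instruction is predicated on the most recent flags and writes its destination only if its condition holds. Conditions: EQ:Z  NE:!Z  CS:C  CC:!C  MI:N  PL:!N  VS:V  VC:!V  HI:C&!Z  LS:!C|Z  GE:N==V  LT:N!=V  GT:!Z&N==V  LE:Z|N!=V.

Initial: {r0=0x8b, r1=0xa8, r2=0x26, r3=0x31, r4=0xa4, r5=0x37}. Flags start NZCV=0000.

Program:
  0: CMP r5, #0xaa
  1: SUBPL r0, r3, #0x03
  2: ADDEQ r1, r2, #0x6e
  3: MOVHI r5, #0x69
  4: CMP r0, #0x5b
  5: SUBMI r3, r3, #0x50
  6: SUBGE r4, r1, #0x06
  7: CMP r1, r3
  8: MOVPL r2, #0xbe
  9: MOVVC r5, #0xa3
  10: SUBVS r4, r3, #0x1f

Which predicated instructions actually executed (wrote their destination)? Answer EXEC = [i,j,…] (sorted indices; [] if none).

0: ✓ CMP  NZCV=1001
1: · SUBPL
2: · ADDEQ
3: · MOVHI
4: ✓ CMP  NZCV=0011
5: · SUBMI
6: · SUBGE
7: ✓ CMP  NZCV=0011
8: ✓ MOVPL  r2←0xbe
9: · MOVVC
10: ✓ SUBVS  r4←0x12

EXEC = [8,10]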